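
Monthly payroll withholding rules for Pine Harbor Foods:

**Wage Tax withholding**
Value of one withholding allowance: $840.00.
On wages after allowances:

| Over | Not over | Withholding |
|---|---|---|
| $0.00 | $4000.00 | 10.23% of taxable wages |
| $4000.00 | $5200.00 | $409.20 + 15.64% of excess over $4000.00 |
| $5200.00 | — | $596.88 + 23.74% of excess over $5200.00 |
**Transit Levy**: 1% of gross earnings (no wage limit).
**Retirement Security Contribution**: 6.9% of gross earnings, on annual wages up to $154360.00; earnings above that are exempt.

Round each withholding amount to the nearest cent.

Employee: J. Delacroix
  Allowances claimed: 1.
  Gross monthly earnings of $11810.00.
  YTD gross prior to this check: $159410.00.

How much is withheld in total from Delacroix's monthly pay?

$2084.78

Wage Tax: taxable = $11810.00 − 1×$840.00 = $10970.00
  $596.88 + 23.74% × ($10970.00 − $5200.00) = $596.88 + 23.74% × $5770.00 = $1966.68
Transit Levy: 1% × $11810.00 = $118.10
Retirement Security Contribution: YTD $159410.00 ≥ cap $154360.00 → $0.00
Total: $1966.68 + $118.10 + $0.00 = $2084.78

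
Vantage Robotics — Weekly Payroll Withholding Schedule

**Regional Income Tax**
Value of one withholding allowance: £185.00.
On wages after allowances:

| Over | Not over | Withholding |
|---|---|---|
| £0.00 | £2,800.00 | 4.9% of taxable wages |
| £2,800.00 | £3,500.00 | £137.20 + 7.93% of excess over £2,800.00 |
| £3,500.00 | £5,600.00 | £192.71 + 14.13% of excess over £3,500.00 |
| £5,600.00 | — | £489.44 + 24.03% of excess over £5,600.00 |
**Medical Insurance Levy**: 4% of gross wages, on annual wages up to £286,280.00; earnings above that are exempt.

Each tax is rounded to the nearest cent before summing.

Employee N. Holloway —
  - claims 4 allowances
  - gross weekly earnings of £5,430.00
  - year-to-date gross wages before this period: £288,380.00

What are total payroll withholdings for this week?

£360.86

Regional Income Tax: taxable = £5,430.00 − 4×£185.00 = £4,690.00
  £192.71 + 14.13% × (£4,690.00 − £3,500.00) = £192.71 + 14.13% × £1,190.00 = £360.86
Medical Insurance Levy: YTD £288,380.00 ≥ cap £286,280.00 → £0.00
Total: £360.86 + £0.00 = £360.86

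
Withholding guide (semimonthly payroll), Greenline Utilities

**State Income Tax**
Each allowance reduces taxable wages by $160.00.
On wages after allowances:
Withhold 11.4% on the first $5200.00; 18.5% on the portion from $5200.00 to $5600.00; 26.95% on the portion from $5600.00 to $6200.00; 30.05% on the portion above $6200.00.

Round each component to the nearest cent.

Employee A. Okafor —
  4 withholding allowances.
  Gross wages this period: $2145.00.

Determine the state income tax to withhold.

$171.57

State Income Tax: taxable = $2145.00 − 4×$160.00 = $1505.00
  11.4% × $1505.00 = $171.57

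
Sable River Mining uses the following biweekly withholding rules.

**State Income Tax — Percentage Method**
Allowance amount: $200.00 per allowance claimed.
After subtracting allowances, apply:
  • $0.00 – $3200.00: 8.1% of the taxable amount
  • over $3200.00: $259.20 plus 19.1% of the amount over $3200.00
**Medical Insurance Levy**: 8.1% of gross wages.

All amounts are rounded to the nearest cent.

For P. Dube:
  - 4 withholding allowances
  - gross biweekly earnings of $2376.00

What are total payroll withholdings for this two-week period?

State Income Tax: taxable = $2376.00 − 4×$200.00 = $1576.00
  8.1% × $1576.00 = $127.66
Medical Insurance Levy: 8.1% × $2376.00 = $192.46
Total: $127.66 + $192.46 = $320.12

$320.12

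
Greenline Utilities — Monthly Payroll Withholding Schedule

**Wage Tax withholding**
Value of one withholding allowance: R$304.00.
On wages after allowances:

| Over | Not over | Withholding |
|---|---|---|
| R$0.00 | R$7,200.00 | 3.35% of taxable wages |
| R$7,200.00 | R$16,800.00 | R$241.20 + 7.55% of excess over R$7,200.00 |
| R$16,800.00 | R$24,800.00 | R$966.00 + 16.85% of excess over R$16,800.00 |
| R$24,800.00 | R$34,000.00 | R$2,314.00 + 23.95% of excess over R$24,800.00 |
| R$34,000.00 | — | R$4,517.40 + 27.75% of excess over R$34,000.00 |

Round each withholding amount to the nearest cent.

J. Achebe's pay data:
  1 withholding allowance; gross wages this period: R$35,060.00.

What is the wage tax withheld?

Wage Tax: taxable = R$35,060.00 − 1×R$304.00 = R$34,756.00
  R$4,517.40 + 27.75% × (R$34,756.00 − R$34,000.00) = R$4,517.40 + 27.75% × R$756.00 = R$4,727.19

R$4,727.19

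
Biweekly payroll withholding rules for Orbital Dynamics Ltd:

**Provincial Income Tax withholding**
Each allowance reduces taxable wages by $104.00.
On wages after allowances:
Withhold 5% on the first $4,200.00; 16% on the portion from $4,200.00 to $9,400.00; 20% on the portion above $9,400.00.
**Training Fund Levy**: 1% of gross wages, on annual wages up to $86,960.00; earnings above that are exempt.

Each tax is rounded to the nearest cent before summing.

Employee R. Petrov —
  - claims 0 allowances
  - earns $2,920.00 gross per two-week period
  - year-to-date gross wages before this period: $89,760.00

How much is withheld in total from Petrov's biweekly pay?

Provincial Income Tax: taxable = $2,920.00
  5% × $2,920.00 = $146.00
Training Fund Levy: YTD $89,760.00 ≥ cap $86,960.00 → $0.00
Total: $146.00 + $0.00 = $146.00

$146.00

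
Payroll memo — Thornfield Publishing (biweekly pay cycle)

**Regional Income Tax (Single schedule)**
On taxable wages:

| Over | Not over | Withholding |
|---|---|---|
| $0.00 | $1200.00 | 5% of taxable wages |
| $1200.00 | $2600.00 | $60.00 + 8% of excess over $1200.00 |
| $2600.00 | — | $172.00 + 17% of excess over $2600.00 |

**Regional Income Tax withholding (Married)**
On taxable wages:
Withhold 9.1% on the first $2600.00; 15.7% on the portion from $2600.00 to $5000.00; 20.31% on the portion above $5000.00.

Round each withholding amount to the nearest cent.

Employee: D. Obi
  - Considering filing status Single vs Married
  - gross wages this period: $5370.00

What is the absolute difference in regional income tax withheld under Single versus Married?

$45.65

Regional Income Tax (Single): taxable = $5370.00
  $172.00 + 17% × ($5370.00 − $2600.00) = $172.00 + 17% × $2770.00 = $642.90
Regional Income Tax (Married): taxable = $5370.00
  $613.40 + 20.31% × ($5370.00 − $5000.00) = $613.40 + 20.31% × $370.00 = $688.55
Difference: |$642.90 − $688.55| = $45.65 (higher under Married)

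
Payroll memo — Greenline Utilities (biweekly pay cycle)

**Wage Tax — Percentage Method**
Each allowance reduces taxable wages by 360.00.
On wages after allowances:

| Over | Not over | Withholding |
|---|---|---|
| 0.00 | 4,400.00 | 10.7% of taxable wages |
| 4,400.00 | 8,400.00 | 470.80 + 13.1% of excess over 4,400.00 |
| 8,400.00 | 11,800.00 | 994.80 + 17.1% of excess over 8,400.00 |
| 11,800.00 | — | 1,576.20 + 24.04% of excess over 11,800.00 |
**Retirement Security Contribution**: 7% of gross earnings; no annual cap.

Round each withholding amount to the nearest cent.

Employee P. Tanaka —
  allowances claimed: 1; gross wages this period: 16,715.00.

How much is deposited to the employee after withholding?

12,873.73

Wage Tax: taxable = 16,715.00 − 1×360.00 = 16,355.00
  1,576.20 + 24.04% × (16,355.00 − 11,800.00) = 1,576.20 + 24.04% × 4,555.00 = 2,671.22
Retirement Security Contribution: 7% × 16,715.00 = 1,170.05
Total withheld: 2,671.22 + 1,170.05 = 3,841.27
Net pay: 16,715.00 − 3,841.27 = 12,873.73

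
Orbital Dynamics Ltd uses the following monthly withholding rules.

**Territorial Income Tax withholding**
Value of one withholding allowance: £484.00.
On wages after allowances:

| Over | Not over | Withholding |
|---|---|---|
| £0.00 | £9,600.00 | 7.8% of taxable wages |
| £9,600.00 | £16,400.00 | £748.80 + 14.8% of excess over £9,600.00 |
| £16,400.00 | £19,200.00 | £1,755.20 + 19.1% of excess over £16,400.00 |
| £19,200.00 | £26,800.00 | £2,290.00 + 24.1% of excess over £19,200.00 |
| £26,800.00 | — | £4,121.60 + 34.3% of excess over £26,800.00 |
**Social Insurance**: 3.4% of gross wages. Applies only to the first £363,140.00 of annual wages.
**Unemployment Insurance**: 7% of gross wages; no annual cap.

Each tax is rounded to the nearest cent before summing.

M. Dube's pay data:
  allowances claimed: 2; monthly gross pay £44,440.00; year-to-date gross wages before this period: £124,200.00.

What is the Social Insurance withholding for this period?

£1,510.96

Social Insurance: 3.4% × £44,440.00 = £1,510.96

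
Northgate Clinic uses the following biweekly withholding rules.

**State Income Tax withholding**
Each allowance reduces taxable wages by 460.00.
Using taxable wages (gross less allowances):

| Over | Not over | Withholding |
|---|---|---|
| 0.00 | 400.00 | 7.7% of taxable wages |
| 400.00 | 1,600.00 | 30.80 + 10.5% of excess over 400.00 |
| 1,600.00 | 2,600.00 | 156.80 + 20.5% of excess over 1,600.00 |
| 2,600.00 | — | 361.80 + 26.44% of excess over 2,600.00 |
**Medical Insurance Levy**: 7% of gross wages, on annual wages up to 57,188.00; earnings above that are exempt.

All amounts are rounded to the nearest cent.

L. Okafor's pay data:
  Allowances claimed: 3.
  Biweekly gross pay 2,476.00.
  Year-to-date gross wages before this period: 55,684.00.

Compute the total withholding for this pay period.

209.16

State Income Tax: taxable = 2,476.00 − 3×460.00 = 1,096.00
  30.80 + 10.5% × (1,096.00 − 400.00) = 30.80 + 10.5% × 696.00 = 103.88
Medical Insurance Levy: cap 57,188.00 − YTD 55,684.00 = 1,504.00 subject; 7% × 1,504.00 = 105.28
Total: 103.88 + 105.28 = 209.16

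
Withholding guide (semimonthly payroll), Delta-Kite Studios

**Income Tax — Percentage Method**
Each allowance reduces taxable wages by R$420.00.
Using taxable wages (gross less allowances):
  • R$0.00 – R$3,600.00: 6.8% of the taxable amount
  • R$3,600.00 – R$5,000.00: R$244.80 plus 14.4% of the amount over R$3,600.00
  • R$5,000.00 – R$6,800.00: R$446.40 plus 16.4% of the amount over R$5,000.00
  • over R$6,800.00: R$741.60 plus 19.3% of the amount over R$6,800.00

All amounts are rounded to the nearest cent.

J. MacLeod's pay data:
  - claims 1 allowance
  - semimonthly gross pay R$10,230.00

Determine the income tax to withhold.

R$1,322.53

Income Tax: taxable = R$10,230.00 − 1×R$420.00 = R$9,810.00
  R$741.60 + 19.3% × (R$9,810.00 − R$6,800.00) = R$741.60 + 19.3% × R$3,010.00 = R$1,322.53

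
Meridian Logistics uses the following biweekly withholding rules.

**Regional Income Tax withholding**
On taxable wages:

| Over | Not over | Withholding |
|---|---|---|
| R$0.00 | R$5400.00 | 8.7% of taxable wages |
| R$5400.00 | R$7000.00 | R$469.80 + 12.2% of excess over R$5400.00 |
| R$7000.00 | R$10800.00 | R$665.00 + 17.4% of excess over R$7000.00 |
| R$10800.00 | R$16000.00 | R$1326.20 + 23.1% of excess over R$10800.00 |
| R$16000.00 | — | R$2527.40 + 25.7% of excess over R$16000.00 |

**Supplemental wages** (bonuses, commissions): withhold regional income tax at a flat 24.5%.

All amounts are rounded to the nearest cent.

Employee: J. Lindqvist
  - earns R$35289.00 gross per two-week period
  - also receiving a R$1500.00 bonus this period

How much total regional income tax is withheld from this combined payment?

R$7852.17

Regional Income Tax: taxable = R$35289.00
  R$2527.40 + 25.7% × (R$35289.00 − R$16000.00) = R$2527.40 + 25.7% × R$19289.00 = R$7484.67
Supplemental (24.5% flat on bonus): 24.5% × R$1500.00 = R$367.50
Total regional income tax: R$7484.67 + R$367.50 = R$7852.17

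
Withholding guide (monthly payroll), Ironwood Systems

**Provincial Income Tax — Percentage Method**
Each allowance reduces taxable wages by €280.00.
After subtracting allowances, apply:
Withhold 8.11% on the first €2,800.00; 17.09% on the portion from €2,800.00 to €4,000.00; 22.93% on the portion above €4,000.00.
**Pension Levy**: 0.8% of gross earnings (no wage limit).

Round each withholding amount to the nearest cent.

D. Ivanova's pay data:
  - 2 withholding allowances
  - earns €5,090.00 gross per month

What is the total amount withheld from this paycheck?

€594.41

Provincial Income Tax: taxable = €5,090.00 − 2×€280.00 = €4,530.00
  €432.16 + 22.93% × (€4,530.00 − €4,000.00) = €432.16 + 22.93% × €530.00 = €553.69
Pension Levy: 0.8% × €5,090.00 = €40.72
Total: €553.69 + €40.72 = €594.41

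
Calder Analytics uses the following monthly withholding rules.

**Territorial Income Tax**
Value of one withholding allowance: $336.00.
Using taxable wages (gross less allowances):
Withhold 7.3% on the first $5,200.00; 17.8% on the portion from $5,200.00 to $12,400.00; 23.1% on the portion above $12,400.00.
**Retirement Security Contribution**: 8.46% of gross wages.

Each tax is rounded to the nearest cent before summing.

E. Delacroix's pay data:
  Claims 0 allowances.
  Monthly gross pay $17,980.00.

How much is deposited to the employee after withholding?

$13,508.71

Territorial Income Tax: taxable = $17,980.00
  $1,661.20 + 23.1% × ($17,980.00 − $12,400.00) = $1,661.20 + 23.1% × $5,580.00 = $2,950.18
Retirement Security Contribution: 8.46% × $17,980.00 = $1,521.11
Total withheld: $2,950.18 + $1,521.11 = $4,471.29
Net pay: $17,980.00 − $4,471.29 = $13,508.71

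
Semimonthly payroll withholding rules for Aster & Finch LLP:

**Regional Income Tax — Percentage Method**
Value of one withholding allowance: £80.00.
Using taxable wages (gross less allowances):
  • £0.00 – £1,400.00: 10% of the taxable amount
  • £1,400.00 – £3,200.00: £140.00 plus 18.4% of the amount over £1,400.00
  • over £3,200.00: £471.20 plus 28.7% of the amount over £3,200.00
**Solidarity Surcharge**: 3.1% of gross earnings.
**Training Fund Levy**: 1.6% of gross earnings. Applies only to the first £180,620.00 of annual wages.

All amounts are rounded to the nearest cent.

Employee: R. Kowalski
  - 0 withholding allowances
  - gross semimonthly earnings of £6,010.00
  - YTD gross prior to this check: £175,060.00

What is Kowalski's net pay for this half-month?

£4,457.06

Regional Income Tax: taxable = £6,010.00
  £471.20 + 28.7% × (£6,010.00 − £3,200.00) = £471.20 + 28.7% × £2,810.00 = £1,277.67
Solidarity Surcharge: 3.1% × £6,010.00 = £186.31
Training Fund Levy: cap £180,620.00 − YTD £175,060.00 = £5,560.00 subject; 1.6% × £5,560.00 = £88.96
Total withheld: £1,277.67 + £186.31 + £88.96 = £1,552.94
Net pay: £6,010.00 − £1,552.94 = £4,457.06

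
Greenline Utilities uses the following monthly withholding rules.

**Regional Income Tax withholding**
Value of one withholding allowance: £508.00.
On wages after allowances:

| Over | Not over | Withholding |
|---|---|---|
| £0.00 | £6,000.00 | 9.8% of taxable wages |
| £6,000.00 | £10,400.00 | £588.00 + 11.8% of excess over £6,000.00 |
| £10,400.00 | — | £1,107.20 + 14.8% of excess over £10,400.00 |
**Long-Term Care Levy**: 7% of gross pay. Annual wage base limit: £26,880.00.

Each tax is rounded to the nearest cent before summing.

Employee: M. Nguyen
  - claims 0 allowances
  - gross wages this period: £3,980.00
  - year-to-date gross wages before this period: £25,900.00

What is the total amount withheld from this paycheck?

£458.64

Regional Income Tax: taxable = £3,980.00
  9.8% × £3,980.00 = £390.04
Long-Term Care Levy: cap £26,880.00 − YTD £25,900.00 = £980.00 subject; 7% × £980.00 = £68.60
Total: £390.04 + £68.60 = £458.64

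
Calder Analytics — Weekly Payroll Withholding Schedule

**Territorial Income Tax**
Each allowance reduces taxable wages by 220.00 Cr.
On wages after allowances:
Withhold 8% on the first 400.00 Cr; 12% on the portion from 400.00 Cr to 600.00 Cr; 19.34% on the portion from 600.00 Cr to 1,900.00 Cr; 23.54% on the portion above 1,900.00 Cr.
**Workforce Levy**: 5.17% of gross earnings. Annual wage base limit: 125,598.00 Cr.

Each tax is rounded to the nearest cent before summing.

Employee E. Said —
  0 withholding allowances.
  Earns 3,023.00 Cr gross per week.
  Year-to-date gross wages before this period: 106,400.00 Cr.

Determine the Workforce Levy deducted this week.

156.29 Cr

Workforce Levy: 5.17% × 3,023.00 Cr = 156.29 Cr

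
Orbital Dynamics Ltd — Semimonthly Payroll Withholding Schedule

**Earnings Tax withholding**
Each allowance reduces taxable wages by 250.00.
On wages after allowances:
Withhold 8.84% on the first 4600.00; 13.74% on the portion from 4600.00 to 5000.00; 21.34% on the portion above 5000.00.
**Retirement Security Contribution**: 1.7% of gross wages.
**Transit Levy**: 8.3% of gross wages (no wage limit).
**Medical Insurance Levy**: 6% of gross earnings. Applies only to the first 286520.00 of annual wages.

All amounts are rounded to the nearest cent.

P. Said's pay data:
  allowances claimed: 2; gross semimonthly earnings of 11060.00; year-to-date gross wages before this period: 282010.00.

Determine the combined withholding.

3024.70

Earnings Tax: taxable = 11060.00 − 2×250.00 = 10560.00
  461.60 + 21.34% × (10560.00 − 5000.00) = 461.60 + 21.34% × 5560.00 = 1648.10
Retirement Security Contribution: 1.7% × 11060.00 = 188.02
Transit Levy: 8.3% × 11060.00 = 917.98
Medical Insurance Levy: cap 286520.00 − YTD 282010.00 = 4510.00 subject; 6% × 4510.00 = 270.60
Total: 1648.10 + 188.02 + 917.98 + 270.60 = 3024.70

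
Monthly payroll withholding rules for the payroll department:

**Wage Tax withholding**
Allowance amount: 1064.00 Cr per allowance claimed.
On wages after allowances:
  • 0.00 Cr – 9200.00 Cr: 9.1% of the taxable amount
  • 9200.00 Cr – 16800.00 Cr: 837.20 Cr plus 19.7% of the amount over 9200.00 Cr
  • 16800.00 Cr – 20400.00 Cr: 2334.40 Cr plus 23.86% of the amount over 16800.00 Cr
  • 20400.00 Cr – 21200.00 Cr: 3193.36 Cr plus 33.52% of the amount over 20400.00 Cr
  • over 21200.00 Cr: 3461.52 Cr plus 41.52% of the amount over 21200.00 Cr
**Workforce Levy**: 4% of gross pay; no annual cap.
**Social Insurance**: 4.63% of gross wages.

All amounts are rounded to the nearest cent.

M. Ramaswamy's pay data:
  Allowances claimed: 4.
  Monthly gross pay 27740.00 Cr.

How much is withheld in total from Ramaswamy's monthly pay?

6803.80 Cr

Wage Tax: taxable = 27740.00 Cr − 4×1064.00 Cr = 23484.00 Cr
  3461.52 Cr + 41.52% × (23484.00 Cr − 21200.00 Cr) = 3461.52 Cr + 41.52% × 2284.00 Cr = 4409.84 Cr
Workforce Levy: 4% × 27740.00 Cr = 1109.60 Cr
Social Insurance: 4.63% × 27740.00 Cr = 1284.36 Cr
Total: 4409.84 Cr + 1109.60 Cr + 1284.36 Cr = 6803.80 Cr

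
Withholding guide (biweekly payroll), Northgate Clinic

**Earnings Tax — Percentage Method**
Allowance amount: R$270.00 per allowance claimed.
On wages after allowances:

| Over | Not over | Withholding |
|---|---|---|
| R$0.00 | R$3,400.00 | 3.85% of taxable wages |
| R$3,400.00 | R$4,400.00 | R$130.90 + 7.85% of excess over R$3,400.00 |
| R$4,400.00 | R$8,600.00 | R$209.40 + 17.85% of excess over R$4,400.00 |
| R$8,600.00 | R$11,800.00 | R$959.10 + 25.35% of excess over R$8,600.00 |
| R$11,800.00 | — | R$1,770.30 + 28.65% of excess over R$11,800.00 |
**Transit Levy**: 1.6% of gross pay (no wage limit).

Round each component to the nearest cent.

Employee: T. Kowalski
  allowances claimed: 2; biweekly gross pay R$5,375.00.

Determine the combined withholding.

R$373.05

Earnings Tax: taxable = R$5,375.00 − 2×R$270.00 = R$4,835.00
  R$209.40 + 17.85% × (R$4,835.00 − R$4,400.00) = R$209.40 + 17.85% × R$435.00 = R$287.05
Transit Levy: 1.6% × R$5,375.00 = R$86.00
Total: R$287.05 + R$86.00 = R$373.05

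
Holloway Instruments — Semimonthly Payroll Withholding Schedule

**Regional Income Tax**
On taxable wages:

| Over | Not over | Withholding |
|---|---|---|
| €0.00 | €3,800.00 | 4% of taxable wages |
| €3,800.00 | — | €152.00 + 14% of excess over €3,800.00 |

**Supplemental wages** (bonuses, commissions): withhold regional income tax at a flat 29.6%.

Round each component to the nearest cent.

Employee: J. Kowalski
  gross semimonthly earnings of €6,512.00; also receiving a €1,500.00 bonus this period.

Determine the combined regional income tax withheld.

€975.68

Regional Income Tax: taxable = €6,512.00
  €152.00 + 14% × (€6,512.00 − €3,800.00) = €152.00 + 14% × €2,712.00 = €531.68
Supplemental (29.6% flat on bonus): 29.6% × €1,500.00 = €444.00
Total regional income tax: €531.68 + €444.00 = €975.68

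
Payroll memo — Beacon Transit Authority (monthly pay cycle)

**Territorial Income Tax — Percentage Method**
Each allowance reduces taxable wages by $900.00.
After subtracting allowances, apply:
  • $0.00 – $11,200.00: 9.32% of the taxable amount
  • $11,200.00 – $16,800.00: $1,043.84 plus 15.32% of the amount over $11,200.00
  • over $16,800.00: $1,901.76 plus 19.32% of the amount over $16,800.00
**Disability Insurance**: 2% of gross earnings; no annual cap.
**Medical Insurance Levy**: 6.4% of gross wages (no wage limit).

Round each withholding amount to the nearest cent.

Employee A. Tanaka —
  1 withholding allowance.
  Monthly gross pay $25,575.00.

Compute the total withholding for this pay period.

Territorial Income Tax: taxable = $25,575.00 − 1×$900.00 = $24,675.00
  $1,901.76 + 19.32% × ($24,675.00 − $16,800.00) = $1,901.76 + 19.32% × $7,875.00 = $3,423.21
Disability Insurance: 2% × $25,575.00 = $511.50
Medical Insurance Levy: 6.4% × $25,575.00 = $1,636.80
Total: $3,423.21 + $511.50 + $1,636.80 = $5,571.51

$5,571.51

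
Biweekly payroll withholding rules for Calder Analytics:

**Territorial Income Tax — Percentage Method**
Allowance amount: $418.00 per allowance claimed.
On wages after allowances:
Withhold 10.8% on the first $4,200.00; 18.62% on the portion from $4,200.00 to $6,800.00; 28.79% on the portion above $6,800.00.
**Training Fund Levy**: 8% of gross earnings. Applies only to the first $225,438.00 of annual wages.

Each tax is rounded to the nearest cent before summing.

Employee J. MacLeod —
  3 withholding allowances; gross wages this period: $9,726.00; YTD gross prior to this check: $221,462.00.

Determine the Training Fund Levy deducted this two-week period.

$318.08

Training Fund Levy: cap $225,438.00 − YTD $221,462.00 = $3,976.00 subject; 8% × $3,976.00 = $318.08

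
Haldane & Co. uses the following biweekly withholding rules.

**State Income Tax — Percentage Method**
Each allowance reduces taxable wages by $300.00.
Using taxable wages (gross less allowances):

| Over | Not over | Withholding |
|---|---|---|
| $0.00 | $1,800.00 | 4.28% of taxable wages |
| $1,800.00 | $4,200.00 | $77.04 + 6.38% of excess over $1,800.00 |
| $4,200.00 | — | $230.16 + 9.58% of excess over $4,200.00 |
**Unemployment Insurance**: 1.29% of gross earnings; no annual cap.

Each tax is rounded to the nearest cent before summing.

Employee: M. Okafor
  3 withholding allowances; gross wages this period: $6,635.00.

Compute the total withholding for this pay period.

State Income Tax: taxable = $6,635.00 − 3×$300.00 = $5,735.00
  $230.16 + 9.58% × ($5,735.00 − $4,200.00) = $230.16 + 9.58% × $1,535.00 = $377.21
Unemployment Insurance: 1.29% × $6,635.00 = $85.59
Total: $377.21 + $85.59 = $462.80

$462.80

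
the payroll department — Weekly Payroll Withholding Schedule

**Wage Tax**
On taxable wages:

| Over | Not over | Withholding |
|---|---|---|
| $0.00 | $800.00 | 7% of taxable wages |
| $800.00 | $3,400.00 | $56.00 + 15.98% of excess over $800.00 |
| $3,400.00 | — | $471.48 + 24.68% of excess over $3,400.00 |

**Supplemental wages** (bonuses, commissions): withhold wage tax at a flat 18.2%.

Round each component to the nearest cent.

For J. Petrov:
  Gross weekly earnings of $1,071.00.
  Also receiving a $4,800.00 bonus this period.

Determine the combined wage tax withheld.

$972.91

Wage Tax: taxable = $1,071.00
  $56.00 + 15.98% × ($1,071.00 − $800.00) = $56.00 + 15.98% × $271.00 = $99.31
Supplemental (18.2% flat on bonus): 18.2% × $4,800.00 = $873.60
Total wage tax: $99.31 + $873.60 = $972.91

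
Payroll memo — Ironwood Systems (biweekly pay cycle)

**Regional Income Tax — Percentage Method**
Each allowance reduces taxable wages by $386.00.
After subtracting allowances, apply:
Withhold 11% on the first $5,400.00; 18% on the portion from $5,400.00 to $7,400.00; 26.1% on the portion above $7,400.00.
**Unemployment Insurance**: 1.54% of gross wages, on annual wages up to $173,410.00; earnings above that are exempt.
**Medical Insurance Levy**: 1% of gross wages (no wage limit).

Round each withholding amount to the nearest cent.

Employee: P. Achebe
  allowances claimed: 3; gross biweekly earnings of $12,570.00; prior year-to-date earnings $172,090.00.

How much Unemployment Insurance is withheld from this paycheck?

Unemployment Insurance: cap $173,410.00 − YTD $172,090.00 = $1,320.00 subject; 1.54% × $1,320.00 = $20.33

$20.33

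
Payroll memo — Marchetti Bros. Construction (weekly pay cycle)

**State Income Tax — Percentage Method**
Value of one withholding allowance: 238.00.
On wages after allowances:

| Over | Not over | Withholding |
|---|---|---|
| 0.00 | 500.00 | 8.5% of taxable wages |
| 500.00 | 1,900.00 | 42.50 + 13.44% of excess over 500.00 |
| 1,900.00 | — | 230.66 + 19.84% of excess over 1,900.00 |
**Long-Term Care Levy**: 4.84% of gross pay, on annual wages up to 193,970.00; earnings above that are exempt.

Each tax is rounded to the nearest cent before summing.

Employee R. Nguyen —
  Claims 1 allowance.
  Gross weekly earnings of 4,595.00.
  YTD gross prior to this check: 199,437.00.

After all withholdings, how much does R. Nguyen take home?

3,876.87

State Income Tax: taxable = 4,595.00 − 1×238.00 = 4,357.00
  230.66 + 19.84% × (4,357.00 − 1,900.00) = 230.66 + 19.84% × 2,457.00 = 718.13
Long-Term Care Levy: YTD 199,437.00 ≥ cap 193,970.00 → 0.00
Total withheld: 718.13 + 0.00 = 718.13
Net pay: 4,595.00 − 718.13 = 3,876.87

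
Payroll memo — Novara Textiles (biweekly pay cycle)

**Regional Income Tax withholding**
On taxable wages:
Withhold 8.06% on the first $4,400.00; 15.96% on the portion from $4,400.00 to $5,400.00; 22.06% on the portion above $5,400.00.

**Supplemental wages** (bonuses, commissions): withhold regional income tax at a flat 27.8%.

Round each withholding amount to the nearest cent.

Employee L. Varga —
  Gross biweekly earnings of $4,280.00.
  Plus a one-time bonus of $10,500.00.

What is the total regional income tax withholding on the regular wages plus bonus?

Regional Income Tax: taxable = $4,280.00
  8.06% × $4,280.00 = $344.97
Supplemental (27.8% flat on bonus): 27.8% × $10,500.00 = $2,919.00
Total regional income tax: $344.97 + $2,919.00 = $3,263.97

$3,263.97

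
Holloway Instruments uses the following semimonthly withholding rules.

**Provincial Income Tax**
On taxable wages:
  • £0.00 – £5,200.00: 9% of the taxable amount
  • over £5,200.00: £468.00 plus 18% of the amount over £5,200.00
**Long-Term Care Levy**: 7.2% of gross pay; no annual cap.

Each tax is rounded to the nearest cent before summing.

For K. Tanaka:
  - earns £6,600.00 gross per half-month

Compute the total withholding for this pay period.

Provincial Income Tax: taxable = £6,600.00
  £468.00 + 18% × (£6,600.00 − £5,200.00) = £468.00 + 18% × £1,400.00 = £720.00
Long-Term Care Levy: 7.2% × £6,600.00 = £475.20
Total: £720.00 + £475.20 = £1,195.20

£1,195.20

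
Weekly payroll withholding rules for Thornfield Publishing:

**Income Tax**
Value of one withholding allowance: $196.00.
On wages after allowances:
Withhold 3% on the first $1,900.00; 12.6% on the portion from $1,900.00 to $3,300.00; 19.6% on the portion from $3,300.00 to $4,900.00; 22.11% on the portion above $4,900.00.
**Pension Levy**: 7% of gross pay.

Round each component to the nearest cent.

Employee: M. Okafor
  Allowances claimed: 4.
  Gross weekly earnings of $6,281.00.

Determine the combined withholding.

$1,118.67

Income Tax: taxable = $6,281.00 − 4×$196.00 = $5,497.00
  $547.00 + 22.11% × ($5,497.00 − $4,900.00) = $547.00 + 22.11% × $597.00 = $679.00
Pension Levy: 7% × $6,281.00 = $439.67
Total: $679.00 + $439.67 = $1,118.67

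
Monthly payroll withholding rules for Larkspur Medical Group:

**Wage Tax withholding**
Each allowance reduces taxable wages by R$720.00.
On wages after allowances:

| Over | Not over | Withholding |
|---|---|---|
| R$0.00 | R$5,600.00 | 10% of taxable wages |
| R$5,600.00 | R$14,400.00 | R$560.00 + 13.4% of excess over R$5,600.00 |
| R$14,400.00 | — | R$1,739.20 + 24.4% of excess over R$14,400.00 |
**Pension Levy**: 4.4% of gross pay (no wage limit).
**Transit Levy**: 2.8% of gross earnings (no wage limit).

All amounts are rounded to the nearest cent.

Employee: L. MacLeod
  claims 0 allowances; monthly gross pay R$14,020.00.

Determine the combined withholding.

R$2,697.72

Wage Tax: taxable = R$14,020.00
  R$560.00 + 13.4% × (R$14,020.00 − R$5,600.00) = R$560.00 + 13.4% × R$8,420.00 = R$1,688.28
Pension Levy: 4.4% × R$14,020.00 = R$616.88
Transit Levy: 2.8% × R$14,020.00 = R$392.56
Total: R$1,688.28 + R$616.88 + R$392.56 = R$2,697.72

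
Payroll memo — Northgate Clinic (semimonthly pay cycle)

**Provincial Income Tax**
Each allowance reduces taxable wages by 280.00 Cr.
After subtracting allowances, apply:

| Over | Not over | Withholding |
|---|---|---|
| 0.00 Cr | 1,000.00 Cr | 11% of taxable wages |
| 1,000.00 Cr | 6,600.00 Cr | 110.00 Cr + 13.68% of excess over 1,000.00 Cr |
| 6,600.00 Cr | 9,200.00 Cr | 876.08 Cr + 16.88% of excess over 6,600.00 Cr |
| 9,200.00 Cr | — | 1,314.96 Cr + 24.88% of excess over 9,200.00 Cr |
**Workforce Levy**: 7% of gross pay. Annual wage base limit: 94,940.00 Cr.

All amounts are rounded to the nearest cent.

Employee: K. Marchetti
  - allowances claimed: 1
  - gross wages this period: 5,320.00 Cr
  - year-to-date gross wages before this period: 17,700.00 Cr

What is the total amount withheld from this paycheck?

Provincial Income Tax: taxable = 5,320.00 Cr − 1×280.00 Cr = 5,040.00 Cr
  110.00 Cr + 13.68% × (5,040.00 Cr − 1,000.00 Cr) = 110.00 Cr + 13.68% × 4,040.00 Cr = 662.67 Cr
Workforce Levy: 7% × 5,320.00 Cr = 372.40 Cr
Total: 662.67 Cr + 372.40 Cr = 1,035.07 Cr

1,035.07 Cr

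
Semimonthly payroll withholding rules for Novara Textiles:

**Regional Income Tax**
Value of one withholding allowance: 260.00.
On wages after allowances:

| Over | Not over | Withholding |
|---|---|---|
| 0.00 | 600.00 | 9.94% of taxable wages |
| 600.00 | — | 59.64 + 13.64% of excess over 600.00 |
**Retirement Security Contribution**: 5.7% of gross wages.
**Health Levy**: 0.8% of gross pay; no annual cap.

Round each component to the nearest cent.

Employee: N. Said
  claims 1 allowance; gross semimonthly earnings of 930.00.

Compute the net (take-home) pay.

Regional Income Tax: taxable = 930.00 − 1×260.00 = 670.00
  59.64 + 13.64% × (670.00 − 600.00) = 59.64 + 13.64% × 70.00 = 69.19
Retirement Security Contribution: 5.7% × 930.00 = 53.01
Health Levy: 0.8% × 930.00 = 7.44
Total withheld: 69.19 + 53.01 + 7.44 = 129.64
Net pay: 930.00 − 129.64 = 800.36

800.36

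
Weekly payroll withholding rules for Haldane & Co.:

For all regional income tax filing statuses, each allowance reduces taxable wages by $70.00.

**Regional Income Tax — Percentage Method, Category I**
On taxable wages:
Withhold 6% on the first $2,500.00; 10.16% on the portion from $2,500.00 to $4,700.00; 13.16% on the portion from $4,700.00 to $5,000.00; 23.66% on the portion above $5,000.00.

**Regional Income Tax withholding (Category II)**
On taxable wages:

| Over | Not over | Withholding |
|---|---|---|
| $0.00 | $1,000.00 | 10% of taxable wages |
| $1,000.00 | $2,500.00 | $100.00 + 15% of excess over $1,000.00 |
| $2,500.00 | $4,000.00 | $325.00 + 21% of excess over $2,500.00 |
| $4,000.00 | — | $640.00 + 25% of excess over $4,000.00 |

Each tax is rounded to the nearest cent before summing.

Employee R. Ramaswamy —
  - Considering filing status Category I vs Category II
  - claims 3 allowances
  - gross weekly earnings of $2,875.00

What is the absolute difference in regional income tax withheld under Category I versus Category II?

Regional Income Tax (Category I): taxable = $2,875.00 − 3×$70.00 = $2,665.00
  $150.00 + 10.16% × ($2,665.00 − $2,500.00) = $150.00 + 10.16% × $165.00 = $166.76
Regional Income Tax (Category II): taxable = $2,875.00 − 3×$70.00 = $2,665.00
  $325.00 + 21% × ($2,665.00 − $2,500.00) = $325.00 + 21% × $165.00 = $359.65
Difference: |$166.76 − $359.65| = $192.89 (higher under Category II)

$192.89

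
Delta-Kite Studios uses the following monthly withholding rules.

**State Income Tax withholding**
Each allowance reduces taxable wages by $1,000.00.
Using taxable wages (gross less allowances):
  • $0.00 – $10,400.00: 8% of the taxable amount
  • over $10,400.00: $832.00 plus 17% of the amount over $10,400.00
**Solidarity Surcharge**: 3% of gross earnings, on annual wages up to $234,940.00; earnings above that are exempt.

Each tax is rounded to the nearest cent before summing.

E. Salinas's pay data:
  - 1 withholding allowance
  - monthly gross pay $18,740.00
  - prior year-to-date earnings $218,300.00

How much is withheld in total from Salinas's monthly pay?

State Income Tax: taxable = $18,740.00 − 1×$1,000.00 = $17,740.00
  $832.00 + 17% × ($17,740.00 − $10,400.00) = $832.00 + 17% × $7,340.00 = $2,079.80
Solidarity Surcharge: cap $234,940.00 − YTD $218,300.00 = $16,640.00 subject; 3% × $16,640.00 = $499.20
Total: $2,079.80 + $499.20 = $2,579.00

$2,579.00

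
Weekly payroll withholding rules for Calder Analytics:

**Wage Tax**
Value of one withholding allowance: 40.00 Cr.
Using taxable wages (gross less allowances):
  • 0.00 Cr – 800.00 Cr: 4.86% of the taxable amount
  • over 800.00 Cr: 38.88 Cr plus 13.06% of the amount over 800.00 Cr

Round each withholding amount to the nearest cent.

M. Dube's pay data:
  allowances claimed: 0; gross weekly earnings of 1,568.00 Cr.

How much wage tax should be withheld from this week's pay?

139.18 Cr

Wage Tax: taxable = 1,568.00 Cr
  38.88 Cr + 13.06% × (1,568.00 Cr − 800.00 Cr) = 38.88 Cr + 13.06% × 768.00 Cr = 139.18 Cr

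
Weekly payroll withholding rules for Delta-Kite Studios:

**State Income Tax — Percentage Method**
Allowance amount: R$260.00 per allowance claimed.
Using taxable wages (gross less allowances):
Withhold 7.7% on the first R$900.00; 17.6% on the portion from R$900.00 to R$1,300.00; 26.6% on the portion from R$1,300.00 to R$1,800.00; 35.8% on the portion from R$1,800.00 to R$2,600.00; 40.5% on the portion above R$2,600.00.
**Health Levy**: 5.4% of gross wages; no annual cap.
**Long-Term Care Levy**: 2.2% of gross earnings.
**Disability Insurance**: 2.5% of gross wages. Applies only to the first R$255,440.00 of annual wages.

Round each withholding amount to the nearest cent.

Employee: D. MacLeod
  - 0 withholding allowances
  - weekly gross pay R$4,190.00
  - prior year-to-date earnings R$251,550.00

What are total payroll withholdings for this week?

R$1,618.74

State Income Tax: taxable = R$4,190.00
  R$559.10 + 40.5% × (R$4,190.00 − R$2,600.00) = R$559.10 + 40.5% × R$1,590.00 = R$1,203.05
Health Levy: 5.4% × R$4,190.00 = R$226.26
Long-Term Care Levy: 2.2% × R$4,190.00 = R$92.18
Disability Insurance: cap R$255,440.00 − YTD R$251,550.00 = R$3,890.00 subject; 2.5% × R$3,890.00 = R$97.25
Total: R$1,203.05 + R$226.26 + R$92.18 + R$97.25 = R$1,618.74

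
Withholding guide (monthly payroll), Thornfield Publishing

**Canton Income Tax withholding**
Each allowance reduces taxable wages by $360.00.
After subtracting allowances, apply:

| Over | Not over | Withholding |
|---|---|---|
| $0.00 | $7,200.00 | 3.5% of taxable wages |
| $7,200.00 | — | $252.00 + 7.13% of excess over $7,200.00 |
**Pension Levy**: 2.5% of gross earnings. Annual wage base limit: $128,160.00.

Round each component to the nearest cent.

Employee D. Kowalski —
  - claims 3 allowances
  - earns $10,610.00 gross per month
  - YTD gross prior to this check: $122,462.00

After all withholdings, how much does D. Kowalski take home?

$10,049.42

Canton Income Tax: taxable = $10,610.00 − 3×$360.00 = $9,530.00
  $252.00 + 7.13% × ($9,530.00 − $7,200.00) = $252.00 + 7.13% × $2,330.00 = $418.13
Pension Levy: cap $128,160.00 − YTD $122,462.00 = $5,698.00 subject; 2.5% × $5,698.00 = $142.45
Total withheld: $418.13 + $142.45 = $560.58
Net pay: $10,610.00 − $560.58 = $10,049.42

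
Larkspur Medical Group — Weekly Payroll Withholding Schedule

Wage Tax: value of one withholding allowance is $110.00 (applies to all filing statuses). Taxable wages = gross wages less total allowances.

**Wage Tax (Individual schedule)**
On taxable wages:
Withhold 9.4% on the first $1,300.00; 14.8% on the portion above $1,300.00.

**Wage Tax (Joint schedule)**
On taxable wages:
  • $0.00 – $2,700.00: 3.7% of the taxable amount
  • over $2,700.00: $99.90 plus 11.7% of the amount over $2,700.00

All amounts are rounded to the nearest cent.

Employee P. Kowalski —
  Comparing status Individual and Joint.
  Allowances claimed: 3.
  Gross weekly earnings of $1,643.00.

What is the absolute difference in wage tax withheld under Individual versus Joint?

Wage Tax (Individual): taxable = $1,643.00 − 3×$110.00 = $1,313.00
  $122.20 + 14.8% × ($1,313.00 − $1,300.00) = $122.20 + 14.8% × $13.00 = $124.12
Wage Tax (Joint): taxable = $1,643.00 − 3×$110.00 = $1,313.00
  3.7% × $1,313.00 = $48.58
Difference: |$124.12 − $48.58| = $75.54 (higher under Individual)

$75.54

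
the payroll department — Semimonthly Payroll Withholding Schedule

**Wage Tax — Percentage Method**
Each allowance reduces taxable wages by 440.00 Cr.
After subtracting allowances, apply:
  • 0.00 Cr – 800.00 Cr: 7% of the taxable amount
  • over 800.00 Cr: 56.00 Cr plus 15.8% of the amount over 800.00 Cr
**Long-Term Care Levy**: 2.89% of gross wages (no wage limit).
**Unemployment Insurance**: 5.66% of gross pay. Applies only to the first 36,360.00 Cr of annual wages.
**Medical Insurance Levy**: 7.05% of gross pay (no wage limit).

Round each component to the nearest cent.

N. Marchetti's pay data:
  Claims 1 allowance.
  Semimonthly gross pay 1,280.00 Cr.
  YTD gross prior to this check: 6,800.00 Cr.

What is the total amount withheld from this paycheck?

262.00 Cr

Wage Tax: taxable = 1,280.00 Cr − 1×440.00 Cr = 840.00 Cr
  56.00 Cr + 15.8% × (840.00 Cr − 800.00 Cr) = 56.00 Cr + 15.8% × 40.00 Cr = 62.32 Cr
Long-Term Care Levy: 2.89% × 1,280.00 Cr = 36.99 Cr
Unemployment Insurance: 5.66% × 1,280.00 Cr = 72.45 Cr
Medical Insurance Levy: 7.05% × 1,280.00 Cr = 90.24 Cr
Total: 62.32 Cr + 36.99 Cr + 72.45 Cr + 90.24 Cr = 262.00 Cr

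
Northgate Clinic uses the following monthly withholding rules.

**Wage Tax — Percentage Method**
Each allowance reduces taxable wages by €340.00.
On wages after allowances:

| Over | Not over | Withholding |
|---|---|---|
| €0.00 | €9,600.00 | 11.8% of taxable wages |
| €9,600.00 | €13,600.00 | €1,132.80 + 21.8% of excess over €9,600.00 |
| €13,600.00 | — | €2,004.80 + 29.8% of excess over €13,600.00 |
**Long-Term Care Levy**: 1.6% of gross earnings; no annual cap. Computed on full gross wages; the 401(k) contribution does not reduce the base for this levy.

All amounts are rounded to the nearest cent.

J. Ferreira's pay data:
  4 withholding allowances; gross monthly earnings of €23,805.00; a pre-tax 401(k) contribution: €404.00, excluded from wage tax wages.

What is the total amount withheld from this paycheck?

Wage Tax: taxable = €23,805.00 − €404.00 − 4×€340.00 = €22,041.00
  €2,004.80 + 29.8% × (€22,041.00 − €13,600.00) = €2,004.80 + 29.8% × €8,441.00 = €4,520.22
Long-Term Care Levy: 1.6% × €23,805.00 = €380.88
Total: €4,520.22 + €380.88 = €4,901.10

€4,901.10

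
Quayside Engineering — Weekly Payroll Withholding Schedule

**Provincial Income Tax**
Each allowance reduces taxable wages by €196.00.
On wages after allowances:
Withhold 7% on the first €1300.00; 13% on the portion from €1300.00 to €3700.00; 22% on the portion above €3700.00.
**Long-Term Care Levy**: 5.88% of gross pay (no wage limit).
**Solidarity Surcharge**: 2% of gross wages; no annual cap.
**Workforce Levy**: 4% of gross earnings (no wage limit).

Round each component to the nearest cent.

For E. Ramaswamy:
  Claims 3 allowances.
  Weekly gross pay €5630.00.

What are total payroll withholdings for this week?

Provincial Income Tax: taxable = €5630.00 − 3×€196.00 = €5042.00
  €403.00 + 22% × (€5042.00 − €3700.00) = €403.00 + 22% × €1342.00 = €698.24
Long-Term Care Levy: 5.88% × €5630.00 = €331.04
Solidarity Surcharge: 2% × €5630.00 = €112.60
Workforce Levy: 4% × €5630.00 = €225.20
Total: €698.24 + €331.04 + €112.60 + €225.20 = €1367.08

€1367.08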